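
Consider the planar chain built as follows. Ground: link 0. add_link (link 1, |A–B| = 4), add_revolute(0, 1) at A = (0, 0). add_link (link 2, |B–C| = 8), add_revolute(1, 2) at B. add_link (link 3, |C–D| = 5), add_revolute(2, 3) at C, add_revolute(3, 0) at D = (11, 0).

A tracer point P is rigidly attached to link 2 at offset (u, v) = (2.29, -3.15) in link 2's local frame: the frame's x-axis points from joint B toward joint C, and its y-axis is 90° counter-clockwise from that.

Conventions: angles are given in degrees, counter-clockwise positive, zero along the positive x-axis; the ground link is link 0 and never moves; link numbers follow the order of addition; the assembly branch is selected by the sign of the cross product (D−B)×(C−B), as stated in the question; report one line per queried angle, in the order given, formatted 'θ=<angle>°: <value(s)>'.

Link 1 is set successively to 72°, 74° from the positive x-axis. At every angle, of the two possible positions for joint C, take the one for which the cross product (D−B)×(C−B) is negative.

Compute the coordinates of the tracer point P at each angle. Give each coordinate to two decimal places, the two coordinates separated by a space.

A=(0,0), D=(11.00,0)
θ=72°: B = A + 4.00·(cos72°, sin72°) = (1.2361, 3.8042)
θ=72°: |BD| = 10.4789
θ=72°: circle(B,8.00) ∩ circle(D,5.00): a=7.1003, h=3.6858
θ=72°:   candidates: C₊=(9.1901,4.6609) cross=38.623; C₋=(6.5139,-2.2078) cross=-38.623
θ=72°:   branch - wants cross < 0 → take C=(6.5139,-2.2078) (cross=-38.623)
θ=72°: ex = (C−B)/|BC| = (0.6597,-0.7515); ey = (0.7515,0.6597)
θ=72°: P = B + 2.29·ex + -3.15·ey = (0.3796,0.0051)
θ=74°: B = A + 4.00·(cos74°, sin74°) = (1.1025, 3.8450)
θ=74°: |BD| = 10.6181
θ=74°: circle(B,8.00) ∩ circle(D,5.00): a=7.1455, h=3.5974
θ=74°:   candidates: C₊=(9.0658,4.6107) cross=38.198; C₋=(6.4604,-2.0958) cross=-38.198
θ=74°:   branch - wants cross < 0 → take C=(6.4604,-2.0958) (cross=-38.198)
θ=74°: ex = (C−B)/|BC| = (0.6697,-0.7426); ey = (0.7426,0.6697)
θ=74°: P = B + 2.29·ex + -3.15·ey = (0.2970,0.0348)

θ=72°: 0.38 0.01
θ=74°: 0.30 0.03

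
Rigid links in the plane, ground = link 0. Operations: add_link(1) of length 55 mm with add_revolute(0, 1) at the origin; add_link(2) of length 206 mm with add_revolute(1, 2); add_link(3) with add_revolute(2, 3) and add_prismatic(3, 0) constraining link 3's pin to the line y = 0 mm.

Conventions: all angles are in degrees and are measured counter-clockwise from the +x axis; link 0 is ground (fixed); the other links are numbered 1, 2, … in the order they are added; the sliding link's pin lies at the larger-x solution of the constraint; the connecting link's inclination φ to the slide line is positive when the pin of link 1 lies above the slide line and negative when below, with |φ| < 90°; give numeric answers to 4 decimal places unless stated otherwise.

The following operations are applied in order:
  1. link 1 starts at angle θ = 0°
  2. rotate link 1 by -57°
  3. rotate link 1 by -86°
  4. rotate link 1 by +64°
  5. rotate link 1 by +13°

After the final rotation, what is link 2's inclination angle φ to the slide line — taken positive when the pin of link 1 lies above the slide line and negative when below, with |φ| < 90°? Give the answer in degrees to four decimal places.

geometry: r = 55 mm, L = 206 mm, e = 0 mm; θ starts at 0°
rotate link 1 by -57°: θ ← 0° -57° = -57°
rotate link 1 by -86°: θ ← -57° -86° = -143°
rotate link 1 by +64°: θ ← -143° +64° = -79°
rotate link 1 by +13°: θ ← -79° +13° = -66°
h = r sin θ − e = -50.245000 − 0 = -50.245000
sin φ = h / L = -50.245000 / 206 = -0.24390777
φ = arcsin(-0.24390777) = -14.117295°

-14.1173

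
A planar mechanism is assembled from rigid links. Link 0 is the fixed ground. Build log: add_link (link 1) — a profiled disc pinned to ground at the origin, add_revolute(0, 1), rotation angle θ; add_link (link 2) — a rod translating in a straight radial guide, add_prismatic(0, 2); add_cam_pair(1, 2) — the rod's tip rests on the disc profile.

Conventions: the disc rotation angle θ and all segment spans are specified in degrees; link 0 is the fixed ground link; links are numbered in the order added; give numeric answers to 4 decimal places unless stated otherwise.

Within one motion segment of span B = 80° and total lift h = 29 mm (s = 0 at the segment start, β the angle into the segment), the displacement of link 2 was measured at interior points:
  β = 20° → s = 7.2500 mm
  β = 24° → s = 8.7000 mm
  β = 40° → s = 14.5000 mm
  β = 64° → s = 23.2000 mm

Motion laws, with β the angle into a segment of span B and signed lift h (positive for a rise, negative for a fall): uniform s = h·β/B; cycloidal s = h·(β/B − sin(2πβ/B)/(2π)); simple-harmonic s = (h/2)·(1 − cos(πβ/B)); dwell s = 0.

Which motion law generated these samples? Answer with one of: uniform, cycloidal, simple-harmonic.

candidates at β/B = r: uniform s = h·r (linear in β); cycloidal s = h·(r − sin(2πr)/(2π)); simple-harmonic s = (h/2)(1 − cos(πr))
β=20°: printed 7.2500 | uniform 7.2500, cycloidal 2.6345, simple-harmonic 4.2470
β=24°: printed 8.7000 | uniform 8.7000, cycloidal 4.3104, simple-harmonic 5.9771
β=40°: printed 14.5000 | uniform 14.5000, cycloidal 14.5000, simple-harmonic 14.5000
β=64°: printed 23.2000 | uniform 23.2000, cycloidal 27.5896, simple-harmonic 26.2307
only one law matches every sample → uniform

uniform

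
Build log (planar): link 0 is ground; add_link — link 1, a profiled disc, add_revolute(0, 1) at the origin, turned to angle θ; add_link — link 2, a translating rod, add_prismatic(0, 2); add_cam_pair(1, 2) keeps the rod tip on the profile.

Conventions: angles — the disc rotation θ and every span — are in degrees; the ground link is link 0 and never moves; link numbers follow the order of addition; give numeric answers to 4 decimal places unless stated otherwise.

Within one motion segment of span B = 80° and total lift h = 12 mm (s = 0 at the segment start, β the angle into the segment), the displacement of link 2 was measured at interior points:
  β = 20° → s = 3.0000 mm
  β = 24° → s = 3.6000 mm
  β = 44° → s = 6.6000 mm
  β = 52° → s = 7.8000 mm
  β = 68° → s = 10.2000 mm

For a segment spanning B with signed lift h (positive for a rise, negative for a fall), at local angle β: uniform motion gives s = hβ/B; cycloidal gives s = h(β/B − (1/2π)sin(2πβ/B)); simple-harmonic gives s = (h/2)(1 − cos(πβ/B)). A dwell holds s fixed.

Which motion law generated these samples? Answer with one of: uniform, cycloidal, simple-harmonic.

candidates at β/B = r: uniform s = h·r (linear in β); cycloidal s = h·(r − sin(2πr)/(2π)); simple-harmonic s = (h/2)(1 − cos(πr))
β=20°: printed 3.0000 | uniform 3.0000, cycloidal 1.0901, simple-harmonic 1.7574
β=24°: printed 3.6000 | uniform 3.6000, cycloidal 1.7836, simple-harmonic 2.4733
β=44°: printed 6.6000 | uniform 6.6000, cycloidal 7.1902, simple-harmonic 6.9386
β=52°: printed 7.8000 | uniform 7.8000, cycloidal 9.3451, simple-harmonic 8.7239
β=68°: printed 10.2000 | uniform 10.2000, cycloidal 11.7451, simple-harmonic 11.3460
only one law matches every sample → uniform

uniform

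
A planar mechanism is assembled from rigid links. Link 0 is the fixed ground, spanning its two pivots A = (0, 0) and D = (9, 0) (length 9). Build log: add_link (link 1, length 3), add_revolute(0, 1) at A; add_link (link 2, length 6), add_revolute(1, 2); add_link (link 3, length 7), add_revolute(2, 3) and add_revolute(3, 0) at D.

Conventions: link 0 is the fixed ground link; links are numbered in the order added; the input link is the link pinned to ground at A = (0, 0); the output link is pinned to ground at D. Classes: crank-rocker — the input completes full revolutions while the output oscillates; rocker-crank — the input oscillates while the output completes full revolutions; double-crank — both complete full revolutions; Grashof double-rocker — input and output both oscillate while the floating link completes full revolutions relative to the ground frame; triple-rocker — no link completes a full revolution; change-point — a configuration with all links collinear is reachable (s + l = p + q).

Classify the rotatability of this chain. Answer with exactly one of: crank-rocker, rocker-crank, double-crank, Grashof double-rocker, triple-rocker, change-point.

lengths: ground=9, input=3, coupler=6, output=7
sorted: s=3 (shortest), l=9 (longest), p+q=13
s + l = 12 vs p + q = 13
s + l < p + q (Grashof) with shortest = input link → crank-rocker

crank-rocker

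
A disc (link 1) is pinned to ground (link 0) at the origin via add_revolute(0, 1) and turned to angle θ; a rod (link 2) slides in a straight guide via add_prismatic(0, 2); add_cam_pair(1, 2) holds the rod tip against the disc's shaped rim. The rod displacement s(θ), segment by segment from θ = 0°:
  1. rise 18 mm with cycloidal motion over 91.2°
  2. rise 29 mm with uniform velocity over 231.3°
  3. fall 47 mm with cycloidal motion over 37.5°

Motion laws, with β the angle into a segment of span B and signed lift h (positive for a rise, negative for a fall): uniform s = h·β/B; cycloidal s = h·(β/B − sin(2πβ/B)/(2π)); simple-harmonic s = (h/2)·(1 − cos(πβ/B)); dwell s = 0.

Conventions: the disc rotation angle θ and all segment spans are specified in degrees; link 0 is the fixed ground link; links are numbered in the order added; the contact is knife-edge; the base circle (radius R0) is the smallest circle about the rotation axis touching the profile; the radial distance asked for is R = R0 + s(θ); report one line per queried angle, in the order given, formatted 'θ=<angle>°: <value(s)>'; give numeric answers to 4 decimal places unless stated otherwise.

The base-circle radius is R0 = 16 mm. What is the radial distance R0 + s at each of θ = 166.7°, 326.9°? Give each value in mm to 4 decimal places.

segment 1 (0° to 91.2°, cycloidal, h = 18) is passed completely: s = 0.0000 + (18) = 18.0000
θ = 166.7° falls in segment 2 (91.2° to 322.5°, uniform, h = 29): β = 166.7 − 91.2 = 75.5°, B = 231.3°; Δs = 29·75.5/231.3 = 9.4661; s = 18.0000 + 9.4661 = 27.4661
segment 2 (91.2° to 322.5°, uniform, h = 29) is passed completely: s = 18.0000 + (29) = 47.0000
θ = 326.9° falls in segment 3 (322.5° to 360°, cycloidal, h = -47): β = 326.9 − 322.5 = 4.4°, B = 37.5°; Δs = -47·(0.1173 − sin(2π·0.1173)/(2π)) = -0.4861; s = 47.0000 − 0.4861 = 46.5139
θ=166.7°: R = R0 + s = 16 + 27.4661 = 43.4661
θ=326.9°: R = R0 + s = 16 + 46.5139 = 62.5139

θ=166.7°: 43.4661
θ=326.9°: 62.5139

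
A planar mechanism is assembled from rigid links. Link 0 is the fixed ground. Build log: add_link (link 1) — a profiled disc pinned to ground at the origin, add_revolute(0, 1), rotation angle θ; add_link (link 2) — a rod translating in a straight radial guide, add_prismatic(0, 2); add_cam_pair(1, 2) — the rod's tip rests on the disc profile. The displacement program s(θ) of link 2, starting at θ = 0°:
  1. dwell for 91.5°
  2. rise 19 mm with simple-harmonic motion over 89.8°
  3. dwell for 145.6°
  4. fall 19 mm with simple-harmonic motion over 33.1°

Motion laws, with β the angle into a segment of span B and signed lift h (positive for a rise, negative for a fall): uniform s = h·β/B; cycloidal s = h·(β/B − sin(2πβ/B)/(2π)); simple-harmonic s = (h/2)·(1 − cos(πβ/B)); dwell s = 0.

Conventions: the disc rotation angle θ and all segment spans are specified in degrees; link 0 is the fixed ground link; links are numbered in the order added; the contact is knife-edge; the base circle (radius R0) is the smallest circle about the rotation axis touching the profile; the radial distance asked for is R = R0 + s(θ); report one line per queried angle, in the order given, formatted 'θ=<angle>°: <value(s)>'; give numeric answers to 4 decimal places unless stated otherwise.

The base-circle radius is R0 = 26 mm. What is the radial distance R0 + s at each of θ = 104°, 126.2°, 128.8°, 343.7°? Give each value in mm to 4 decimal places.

seg 1 [0°–91.5°] dwell: s stays 0.0000
seg 2 [91.5°–181.3°] simple-harmonic, h=19: θ=104° here. β=12.5, B=89.8. 19/2·(1 − cos(π·0.1392)) = 0.8940 → s = 0.8940
seg 2 [91.5°–181.3°] simple-harmonic, h=19: θ=126.2° here. β=34.7, B=89.8. 19/2·(1 − cos(π·0.3864)) = 6.1815 → s = 6.1815
seg 2 [91.5°–181.3°] simple-harmonic, h=19: θ=128.8° here. β=37.3, B=89.8. 19/2·(1 − cos(π·0.4154)) = 7.0038 → s = 7.0038
seg 2 [91.5°–181.3°] simple-harmonic, h=19: full span → s += 19 → s = 19.0000
seg 3 [181.3°–326.9°] dwell: s stays 19.0000
seg 4 [326.9°–360°] simple-harmonic, h=-19: θ=343.7° here. β=16.8, B=33.1. -19/2·(1 − cos(π·0.5076)) = -9.7254 → s = 9.2746
θ=104°: R = R0 + s = 26 + 0.8940 = 26.8940
θ=126.2°: R = R0 + s = 26 + 6.1815 = 32.1815
θ=128.8°: R = R0 + s = 26 + 7.0038 = 33.0038
θ=343.7°: R = R0 + s = 26 + 9.2746 = 35.2746

θ=104°: 26.8940
θ=126.2°: 32.1815
θ=128.8°: 33.0038
θ=343.7°: 35.2746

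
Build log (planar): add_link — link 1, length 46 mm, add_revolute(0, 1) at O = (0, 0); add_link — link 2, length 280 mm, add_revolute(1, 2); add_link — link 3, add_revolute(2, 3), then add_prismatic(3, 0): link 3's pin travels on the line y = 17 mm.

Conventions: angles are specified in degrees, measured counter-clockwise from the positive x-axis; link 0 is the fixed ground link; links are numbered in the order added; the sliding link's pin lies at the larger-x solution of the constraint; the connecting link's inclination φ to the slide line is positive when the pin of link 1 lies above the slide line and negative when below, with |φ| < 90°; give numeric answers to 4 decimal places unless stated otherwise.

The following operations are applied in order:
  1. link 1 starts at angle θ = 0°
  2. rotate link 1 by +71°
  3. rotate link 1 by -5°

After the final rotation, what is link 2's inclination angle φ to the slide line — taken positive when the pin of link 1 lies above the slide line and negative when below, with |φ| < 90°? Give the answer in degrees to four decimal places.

geometry: r = 46 mm, L = 280 mm, e = 17 mm; θ starts at 0°
rotate link 1 by +71°: θ ← 0° +71° = 71°
rotate link 1 by -5°: θ ← 71° -5° = 66°
h = r sin θ − e = 42.023091 − 17 = 25.023091
sin φ = h / L = 25.023091 / 280 = 0.08936818
φ = arcsin(0.08936818) = 5.127260°

5.1273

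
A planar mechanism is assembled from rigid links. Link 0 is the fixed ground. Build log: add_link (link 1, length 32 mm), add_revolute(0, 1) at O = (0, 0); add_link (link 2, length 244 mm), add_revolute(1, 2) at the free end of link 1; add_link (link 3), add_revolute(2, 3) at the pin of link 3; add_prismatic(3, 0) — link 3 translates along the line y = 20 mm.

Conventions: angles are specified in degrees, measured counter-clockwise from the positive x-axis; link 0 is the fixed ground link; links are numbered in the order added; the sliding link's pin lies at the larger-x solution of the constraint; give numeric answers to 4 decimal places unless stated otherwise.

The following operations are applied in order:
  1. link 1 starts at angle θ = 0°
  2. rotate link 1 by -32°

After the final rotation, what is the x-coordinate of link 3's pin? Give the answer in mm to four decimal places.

geometry: r = 32 mm, L = 244 mm, e = 20 mm; θ starts at 0°
rotate link 1 by -32°: θ ← 0° -32° = -32°
crank pin P = (r cos θ, r sin θ) = (27.137539, -16.957416)
h = r sin θ − e = -16.957416 − 20 = -36.957416
x = r cos θ + √(L² − h²) = 27.137539 + 241.184886 = 268.322425

268.3224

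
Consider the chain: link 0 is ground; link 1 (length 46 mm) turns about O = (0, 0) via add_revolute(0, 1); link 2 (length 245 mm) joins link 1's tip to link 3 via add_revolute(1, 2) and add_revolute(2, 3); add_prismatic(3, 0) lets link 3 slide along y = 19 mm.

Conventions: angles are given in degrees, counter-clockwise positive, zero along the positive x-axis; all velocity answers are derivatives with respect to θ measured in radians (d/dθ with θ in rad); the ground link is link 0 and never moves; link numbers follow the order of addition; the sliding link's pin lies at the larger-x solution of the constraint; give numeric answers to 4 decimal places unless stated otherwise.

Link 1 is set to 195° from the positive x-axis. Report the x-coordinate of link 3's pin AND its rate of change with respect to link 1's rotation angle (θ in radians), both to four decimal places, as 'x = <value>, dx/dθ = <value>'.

geometry: r = 46 mm, L = 245 mm, e = 19 mm
crank pin P = (r cos θ, r sin θ) = (-44.432588, -11.905676)
h = r sin θ − e = -11.905676 − 19 = -30.905676
x = r cos θ + √(L² − h²) = -44.432588 + 243.042875 = 198.610287
dx/dθ = −r sin θ − h·r cos θ/√(L² − h²) (θ in radians; h = -30.905676) = 6.255565

x = 198.6103, dx/dθ = 6.2556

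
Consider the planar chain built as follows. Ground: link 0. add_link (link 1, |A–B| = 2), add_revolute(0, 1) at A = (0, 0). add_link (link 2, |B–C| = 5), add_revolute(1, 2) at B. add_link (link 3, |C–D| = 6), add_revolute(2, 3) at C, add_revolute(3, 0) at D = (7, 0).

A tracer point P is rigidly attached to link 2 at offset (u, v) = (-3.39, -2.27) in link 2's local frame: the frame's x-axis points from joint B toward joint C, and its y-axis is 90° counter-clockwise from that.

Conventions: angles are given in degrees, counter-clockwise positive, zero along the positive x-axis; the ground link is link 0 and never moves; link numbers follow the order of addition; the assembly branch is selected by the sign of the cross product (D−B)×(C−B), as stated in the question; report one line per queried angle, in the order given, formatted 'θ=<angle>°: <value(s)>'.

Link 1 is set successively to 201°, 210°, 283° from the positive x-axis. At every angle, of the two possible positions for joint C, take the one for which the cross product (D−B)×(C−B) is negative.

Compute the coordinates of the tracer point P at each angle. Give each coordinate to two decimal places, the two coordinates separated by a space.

A=(0,0), D=(7.00,0)
θ=201°: B = A + 2.00·(cos201°, sin201°) = (-1.8672, -0.7167)
θ=201°: |BD| = 8.8961
θ=201°: circle(B,5.00) ∩ circle(D,6.00): a=3.8298, h=3.2145
θ=201°:   candidates: C₊=(1.6912,2.7958) cross=28.596; C₋=(2.2092,-3.6122) cross=-28.596
θ=201°:   branch - wants cross < 0 → take C=(2.2092,-3.6122) (cross=-28.596)
θ=201°: ex = (C−B)/|BC| = (0.8153,-0.5791); ey = (0.5791,0.8153)
θ=201°: P = B + -3.39·ex + -2.27·ey = (-5.9454,-0.6043)
θ=210°: B = A + 2.00·(cos210°, sin210°) = (-1.7321, -1.0000)
θ=210°: |BD| = 8.7891
θ=210°: circle(B,5.00) ∩ circle(D,6.00): a=3.7688, h=3.2858
θ=210°:   candidates: C₊=(1.6384,2.6932) cross=28.879; C₋=(2.3861,-3.8356) cross=-28.879
θ=210°:   branch - wants cross < 0 → take C=(2.3861,-3.8356) (cross=-28.879)
θ=210°: ex = (C−B)/|BC| = (0.8236,-0.5671); ey = (0.5671,0.8236)
θ=210°: P = B + -3.39·ex + -2.27·ey = (-5.8115,-0.9471)
θ=283°: B = A + 2.00·(cos283°, sin283°) = (0.4499, -1.9487)
θ=283°: |BD| = 6.8338
θ=283°: circle(B,5.00) ∩ circle(D,6.00): a=2.6121, h=4.2634
θ=283°:   candidates: C₊=(1.7378,2.8825) cross=29.136; C₋=(4.1693,-5.2903) cross=-29.136
θ=283°:   branch - wants cross < 0 → take C=(4.1693,-5.2903) (cross=-29.136)
θ=283°: ex = (C−B)/|BC| = (0.7439,-0.6683); ey = (0.6683,0.7439)
θ=283°: P = B + -3.39·ex + -2.27·ey = (-3.5889,-1.3718)

θ=201°: -5.95 -0.60
θ=210°: -5.81 -0.95
θ=283°: -3.59 -1.37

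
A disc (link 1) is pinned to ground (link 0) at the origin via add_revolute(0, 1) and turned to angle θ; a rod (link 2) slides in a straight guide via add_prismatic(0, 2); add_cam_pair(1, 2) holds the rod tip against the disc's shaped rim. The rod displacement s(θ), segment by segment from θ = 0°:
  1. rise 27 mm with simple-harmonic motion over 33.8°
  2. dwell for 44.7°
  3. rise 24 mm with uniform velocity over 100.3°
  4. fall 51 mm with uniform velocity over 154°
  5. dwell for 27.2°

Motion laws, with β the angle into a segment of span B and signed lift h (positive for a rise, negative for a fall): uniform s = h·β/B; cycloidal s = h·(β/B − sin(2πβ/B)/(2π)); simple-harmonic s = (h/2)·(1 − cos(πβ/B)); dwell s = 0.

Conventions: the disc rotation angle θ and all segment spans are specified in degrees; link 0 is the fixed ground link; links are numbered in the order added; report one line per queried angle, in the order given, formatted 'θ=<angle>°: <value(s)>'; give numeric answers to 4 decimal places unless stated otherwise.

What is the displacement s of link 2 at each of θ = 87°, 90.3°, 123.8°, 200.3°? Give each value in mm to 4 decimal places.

segment 1 (0° to 33.8°, simple-harmonic, h = 27) is passed completely: s = 0.0000 + (27) = 27.0000
segment 2 (33.8° to 78.5°, dwell): s unchanged at 27.0000
θ = 87° falls in segment 3 (78.5° to 178.8°, uniform, h = 24): β = 87 − 78.5 = 8.5°, B = 100.3°; Δs = 24·8.5/100.3 = 2.0339; s = 27.0000 + 2.0339 = 29.0339
θ = 90.3° falls in segment 3 (78.5° to 178.8°, uniform, h = 24): β = 90.3 − 78.5 = 11.8°, B = 100.3°; Δs = 24·11.8/100.3 = 2.8235; s = 27.0000 + 2.8235 = 29.8235
θ = 123.8° falls in segment 3 (78.5° to 178.8°, uniform, h = 24): β = 123.8 − 78.5 = 45.3°, B = 100.3°; Δs = 24·45.3/100.3 = 10.8395; s = 27.0000 + 10.8395 = 37.8395
segment 3 (78.5° to 178.8°, uniform, h = 24) is passed completely: s = 27.0000 + (24) = 51.0000
θ = 200.3° falls in segment 4 (178.8° to 332.8°, uniform, h = -51): β = 200.3 − 178.8 = 21.5°, B = 154°; Δs = -51·21.5/154 = -7.1201; s = 51.0000 − 7.1201 = 43.8799

θ=87°: 29.0339
θ=90.3°: 29.8235
θ=123.8°: 37.8395
θ=200.3°: 43.8799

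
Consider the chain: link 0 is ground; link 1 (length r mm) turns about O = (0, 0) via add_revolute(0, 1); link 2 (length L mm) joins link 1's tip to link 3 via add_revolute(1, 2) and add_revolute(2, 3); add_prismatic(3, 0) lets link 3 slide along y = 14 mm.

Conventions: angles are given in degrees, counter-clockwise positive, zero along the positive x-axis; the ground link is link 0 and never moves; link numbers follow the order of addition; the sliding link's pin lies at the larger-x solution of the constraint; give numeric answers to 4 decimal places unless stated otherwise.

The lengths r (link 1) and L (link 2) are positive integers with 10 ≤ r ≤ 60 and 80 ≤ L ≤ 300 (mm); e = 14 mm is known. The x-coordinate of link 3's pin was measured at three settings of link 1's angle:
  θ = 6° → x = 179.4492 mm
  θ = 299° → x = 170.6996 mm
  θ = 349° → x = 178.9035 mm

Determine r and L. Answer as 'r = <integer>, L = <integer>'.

constraint per measurement: (x − r cos θ)² + (r sin θ − e)² = L²
subtracting the θ₁ and θ₂ equations cancels the r² and L² terms:
r = (x₁² − x₂²) / (2[(x₁cos θ₁ + e sin θ₁) − (x₂cos θ₂ + e sin θ₂)]) = 13.9999 → r = 14
L² = (x₁ − r cos θ₁)² + (r sin θ₁ − e)² = 27555.9878 → L = 166.0000 → L = 166
check at θ₃=349°: x = 178.9035 (printed 178.9035) ✓

r = 14, L = 166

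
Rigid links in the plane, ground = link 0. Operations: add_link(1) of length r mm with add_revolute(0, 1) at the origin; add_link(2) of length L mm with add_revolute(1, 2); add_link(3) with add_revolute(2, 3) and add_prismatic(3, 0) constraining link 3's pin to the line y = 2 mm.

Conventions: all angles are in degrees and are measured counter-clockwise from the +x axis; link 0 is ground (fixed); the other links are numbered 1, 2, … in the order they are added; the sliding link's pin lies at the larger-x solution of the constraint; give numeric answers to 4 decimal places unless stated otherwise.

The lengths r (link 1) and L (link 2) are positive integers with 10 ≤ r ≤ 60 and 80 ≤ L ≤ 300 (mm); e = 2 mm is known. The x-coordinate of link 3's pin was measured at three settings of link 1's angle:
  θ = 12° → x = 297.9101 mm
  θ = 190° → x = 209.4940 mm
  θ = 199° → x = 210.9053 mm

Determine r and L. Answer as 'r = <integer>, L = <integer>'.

constraint per measurement: (x − r cos θ)² + (r sin θ − e)² = L²
subtracting the θ₁ and θ₂ equations cancels the r² and L² terms:
r = (x₁² − x₂²) / (2[(x₁cos θ₁ + e sin θ₁) − (x₂cos θ₂ + e sin θ₂)]) = 45.0000 → r = 45
L² = (x₁ − r cos θ₁)² + (r sin θ₁ − e)² = 64515.9991 → L = 254.0000 → L = 254
check at θ₃=199°: x = 210.9053 (printed 210.9053) ✓

r = 45, L = 254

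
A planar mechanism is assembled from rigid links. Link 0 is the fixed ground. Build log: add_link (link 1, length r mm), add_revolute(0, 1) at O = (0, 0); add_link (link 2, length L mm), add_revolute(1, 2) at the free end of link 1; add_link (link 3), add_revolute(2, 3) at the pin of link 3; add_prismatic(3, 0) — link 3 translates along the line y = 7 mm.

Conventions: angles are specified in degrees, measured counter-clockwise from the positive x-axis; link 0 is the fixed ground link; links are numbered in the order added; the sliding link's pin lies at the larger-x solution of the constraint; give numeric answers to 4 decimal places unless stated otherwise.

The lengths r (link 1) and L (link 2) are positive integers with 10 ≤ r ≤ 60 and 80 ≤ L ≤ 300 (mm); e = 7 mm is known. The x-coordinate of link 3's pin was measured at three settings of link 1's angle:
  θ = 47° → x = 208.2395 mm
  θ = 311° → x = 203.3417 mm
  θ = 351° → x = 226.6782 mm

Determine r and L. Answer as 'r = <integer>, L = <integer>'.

constraint per measurement: (x − r cos θ)² + (r sin θ − e)² = L²
subtracting the θ₁ and θ₂ equations cancels the r² and L² terms:
r = (x₁² − x₂²) / (2[(x₁cos θ₁ + e sin θ₁) − (x₂cos θ₂ + e sin θ₂)]) = 53.0003 → r = 53
L² = (x₁ − r cos θ₁)² + (r sin θ₁ − e)² = 30625.0112 → L = 175.0000 → L = 175
check at θ₃=351°: x = 226.6782 (printed 226.6782) ✓

r = 53, L = 175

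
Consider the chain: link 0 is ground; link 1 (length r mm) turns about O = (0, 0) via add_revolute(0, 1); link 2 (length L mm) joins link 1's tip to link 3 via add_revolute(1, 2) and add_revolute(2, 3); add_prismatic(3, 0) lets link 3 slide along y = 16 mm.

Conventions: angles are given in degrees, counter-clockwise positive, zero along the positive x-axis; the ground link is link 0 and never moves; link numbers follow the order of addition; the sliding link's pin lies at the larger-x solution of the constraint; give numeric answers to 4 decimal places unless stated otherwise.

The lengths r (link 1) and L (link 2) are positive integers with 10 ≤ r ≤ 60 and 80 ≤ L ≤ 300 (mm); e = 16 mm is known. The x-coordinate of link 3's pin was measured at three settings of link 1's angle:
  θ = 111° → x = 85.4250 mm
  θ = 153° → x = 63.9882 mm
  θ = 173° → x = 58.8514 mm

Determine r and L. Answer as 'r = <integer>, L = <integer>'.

constraint per measurement: (x − r cos θ)² + (r sin θ − e)² = L²
subtracting the θ₁ and θ₂ equations cancels the r² and L² terms:
r = (x₁² − x₂²) / (2[(x₁cos θ₁ + e sin θ₁) − (x₂cos θ₂ + e sin θ₂)]) = 47.0001 → r = 47
L² = (x₁ − r cos θ₁)² + (r sin θ₁ − e)² = 11236.0024 → L = 106.0000 → L = 106
check at θ₃=173°: x = 58.8514 (printed 58.8514) ✓

r = 47, L = 106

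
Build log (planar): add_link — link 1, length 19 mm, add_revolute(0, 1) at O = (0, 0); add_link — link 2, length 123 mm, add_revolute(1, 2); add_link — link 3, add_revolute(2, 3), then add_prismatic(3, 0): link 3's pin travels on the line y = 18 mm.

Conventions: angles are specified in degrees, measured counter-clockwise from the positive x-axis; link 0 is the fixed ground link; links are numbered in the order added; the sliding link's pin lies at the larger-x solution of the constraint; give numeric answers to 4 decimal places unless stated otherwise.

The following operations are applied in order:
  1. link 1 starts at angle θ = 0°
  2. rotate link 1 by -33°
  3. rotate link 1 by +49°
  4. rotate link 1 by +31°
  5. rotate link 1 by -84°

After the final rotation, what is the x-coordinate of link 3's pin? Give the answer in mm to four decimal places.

geometry: r = 19 mm, L = 123 mm, e = 18 mm; θ starts at 0°
rotate link 1 by -33°: θ ← 0° -33° = -33°
rotate link 1 by +49°: θ ← -33° +49° = 16°
rotate link 1 by +31°: θ ← 16° +31° = 47°
rotate link 1 by -84°: θ ← 47° -84° = -37°
crank pin P = (r cos θ, r sin θ) = (15.174075, -11.434485)
h = r sin θ − e = -11.434485 − 18 = -29.434485
x = r cos θ + √(L² − h²) = 15.174075 + 119.426174 = 134.600249

134.6002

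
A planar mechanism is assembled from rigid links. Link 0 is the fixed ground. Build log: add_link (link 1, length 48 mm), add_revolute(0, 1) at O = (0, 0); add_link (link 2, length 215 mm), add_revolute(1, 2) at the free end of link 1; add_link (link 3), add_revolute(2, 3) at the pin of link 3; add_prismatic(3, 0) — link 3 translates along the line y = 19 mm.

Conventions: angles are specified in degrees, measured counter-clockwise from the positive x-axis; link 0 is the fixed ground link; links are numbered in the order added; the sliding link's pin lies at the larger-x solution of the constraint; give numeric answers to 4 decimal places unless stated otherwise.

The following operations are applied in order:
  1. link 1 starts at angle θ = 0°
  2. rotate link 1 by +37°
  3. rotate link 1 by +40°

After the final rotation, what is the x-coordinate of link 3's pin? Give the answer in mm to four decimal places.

geometry: r = 48 mm, L = 215 mm, e = 19 mm; θ starts at 0°
rotate link 1 by +37°: θ ← 0° +37° = 37°
rotate link 1 by +40°: θ ← 37° +40° = 77°
crank pin P = (r cos θ, r sin θ) = (10.797651, 46.769763)
h = r sin θ − e = 46.769763 − 19 = 27.769763
x = r cos θ + √(L² − h²) = 10.797651 + 213.199063 = 223.996713

223.9967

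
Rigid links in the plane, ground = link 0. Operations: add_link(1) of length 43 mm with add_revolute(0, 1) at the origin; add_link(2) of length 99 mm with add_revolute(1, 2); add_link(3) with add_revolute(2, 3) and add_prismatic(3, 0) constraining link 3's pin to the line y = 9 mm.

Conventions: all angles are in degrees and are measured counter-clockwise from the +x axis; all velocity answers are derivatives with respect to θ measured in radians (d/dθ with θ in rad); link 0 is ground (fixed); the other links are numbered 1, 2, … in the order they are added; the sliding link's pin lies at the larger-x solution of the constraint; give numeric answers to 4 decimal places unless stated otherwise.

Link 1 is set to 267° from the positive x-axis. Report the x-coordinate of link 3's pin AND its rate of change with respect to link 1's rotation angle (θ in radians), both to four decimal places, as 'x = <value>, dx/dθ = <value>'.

geometry: r = 43 mm, L = 99 mm, e = 9 mm
crank pin P = (r cos θ, r sin θ) = (-2.250446, -42.941070)
h = r sin θ − e = -42.941070 − 9 = -51.941070
x = r cos θ + √(L² − h²) = -2.250446 + 84.280041 = 82.029595
dx/dθ = −r sin θ − h·r cos θ/√(L² − h²) (θ in radians; h = -51.941070) = 41.554139

x = 82.0296, dx/dθ = 41.5541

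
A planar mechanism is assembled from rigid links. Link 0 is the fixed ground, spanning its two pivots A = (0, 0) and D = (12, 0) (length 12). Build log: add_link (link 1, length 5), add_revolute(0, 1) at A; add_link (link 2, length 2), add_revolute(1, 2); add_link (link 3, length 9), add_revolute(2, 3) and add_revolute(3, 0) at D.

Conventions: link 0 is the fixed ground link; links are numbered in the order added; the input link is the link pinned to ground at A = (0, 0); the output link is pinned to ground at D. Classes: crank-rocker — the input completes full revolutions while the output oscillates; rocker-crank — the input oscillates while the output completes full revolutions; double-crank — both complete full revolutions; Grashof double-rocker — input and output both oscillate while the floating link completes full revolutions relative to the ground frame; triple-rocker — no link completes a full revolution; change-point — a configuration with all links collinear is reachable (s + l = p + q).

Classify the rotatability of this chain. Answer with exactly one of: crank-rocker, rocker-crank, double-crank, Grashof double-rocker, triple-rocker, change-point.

lengths: ground=12, input=5, coupler=2, output=9
sorted: s=2 (shortest), l=12 (longest), p+q=14
s + l = 14 vs p + q = 14
s + l = p + q → change-point (collinear configuration reachable)

change-point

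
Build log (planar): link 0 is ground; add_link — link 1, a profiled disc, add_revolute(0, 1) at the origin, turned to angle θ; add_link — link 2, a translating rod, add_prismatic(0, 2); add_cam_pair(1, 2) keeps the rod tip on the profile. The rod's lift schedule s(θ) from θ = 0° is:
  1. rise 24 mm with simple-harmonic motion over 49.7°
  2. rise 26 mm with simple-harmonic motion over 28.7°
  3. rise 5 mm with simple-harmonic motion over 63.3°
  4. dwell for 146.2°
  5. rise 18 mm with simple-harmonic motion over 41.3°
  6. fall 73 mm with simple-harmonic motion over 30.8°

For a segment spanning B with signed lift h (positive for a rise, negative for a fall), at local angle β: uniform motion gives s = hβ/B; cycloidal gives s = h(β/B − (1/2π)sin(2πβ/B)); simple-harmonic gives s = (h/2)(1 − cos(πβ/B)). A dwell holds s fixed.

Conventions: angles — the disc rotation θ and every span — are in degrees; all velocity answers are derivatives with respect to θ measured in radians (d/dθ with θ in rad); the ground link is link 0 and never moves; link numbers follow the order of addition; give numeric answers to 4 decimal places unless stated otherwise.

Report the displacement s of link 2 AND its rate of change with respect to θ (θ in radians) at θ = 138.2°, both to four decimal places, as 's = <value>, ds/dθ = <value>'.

seg 1 [0°–49.7°] simple-harmonic, h=24: full span → s += 24 → s = 24.0000
seg 2 [49.7°–78.4°] simple-harmonic, h=26: full span → s += 26 → s = 50.0000
seg 3 [78.4°–141.7°] simple-harmonic, h=5: θ=138.2° here. β=59.8, B=63.3. 5/2·(1 − cos(π·0.9447)) = 4.9624 → s = 54.9624
velocity in seg [78.4°–141.7°] (simple-harmonic), θ in radians: β = 59.8° = 1.0437 rad, B = 63.3° = 1.1048 rad; ds/dθ = (πh/(2B)) sin(πβ/B) = (π·5/(2·1.1048)) sin(π·0.9447) = 1.228674 mm/rad

s = 54.9624, ds/dθ = 1.2287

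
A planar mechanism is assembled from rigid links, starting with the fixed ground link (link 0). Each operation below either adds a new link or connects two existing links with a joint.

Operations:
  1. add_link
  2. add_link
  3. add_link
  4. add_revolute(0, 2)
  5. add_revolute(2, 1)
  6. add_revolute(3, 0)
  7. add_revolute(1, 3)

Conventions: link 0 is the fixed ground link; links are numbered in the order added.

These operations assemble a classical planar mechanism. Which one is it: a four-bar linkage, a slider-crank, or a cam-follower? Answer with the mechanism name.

links: 4 (incl. ground); joints: 4 revolute, 0 prismatic, 0 higher (cam) pair, forming one closed loop
4 links in a single 4R loop → four-bar linkage

four-bar linkage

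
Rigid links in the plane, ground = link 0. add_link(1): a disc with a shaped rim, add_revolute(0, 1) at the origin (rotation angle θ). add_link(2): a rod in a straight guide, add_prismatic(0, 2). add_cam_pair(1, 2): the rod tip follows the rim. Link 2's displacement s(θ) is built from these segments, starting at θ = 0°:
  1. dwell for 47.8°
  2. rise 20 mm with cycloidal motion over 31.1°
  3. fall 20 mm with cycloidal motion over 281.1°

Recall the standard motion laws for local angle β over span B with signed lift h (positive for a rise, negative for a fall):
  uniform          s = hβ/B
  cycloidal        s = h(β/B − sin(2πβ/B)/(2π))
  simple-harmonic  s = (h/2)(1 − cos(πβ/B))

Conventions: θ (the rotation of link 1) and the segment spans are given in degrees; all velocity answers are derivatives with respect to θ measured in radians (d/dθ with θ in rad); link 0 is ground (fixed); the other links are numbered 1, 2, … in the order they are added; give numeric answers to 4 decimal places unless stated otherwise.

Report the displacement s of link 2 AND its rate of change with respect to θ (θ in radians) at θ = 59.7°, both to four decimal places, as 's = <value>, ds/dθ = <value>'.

segment 1 (0° to 47.8°, dwell): s unchanged at 0.0000
θ = 59.7° falls in segment 2 (47.8° to 78.9°, cycloidal, h = 20): β = 59.7 − 47.8 = 11.9°, B = 31.1°; Δs = 20·(0.3826 − sin(2π·0.3826)/(2π)) = 5.5125; s = 0.0000 + 5.5125 = 5.5125
velocity in seg [47.8°–78.9°] (cycloidal), θ in radians: β = 11.9° = 0.2077 rad, B = 31.1° = 0.5428 rad; ds/dθ = (h/B)(1 − cos(2πβ/B)) = (20/0.5428)(1 − cos(2π·0.3826)) = 64.120009 mm/rad

s = 5.5125, ds/dθ = 64.1200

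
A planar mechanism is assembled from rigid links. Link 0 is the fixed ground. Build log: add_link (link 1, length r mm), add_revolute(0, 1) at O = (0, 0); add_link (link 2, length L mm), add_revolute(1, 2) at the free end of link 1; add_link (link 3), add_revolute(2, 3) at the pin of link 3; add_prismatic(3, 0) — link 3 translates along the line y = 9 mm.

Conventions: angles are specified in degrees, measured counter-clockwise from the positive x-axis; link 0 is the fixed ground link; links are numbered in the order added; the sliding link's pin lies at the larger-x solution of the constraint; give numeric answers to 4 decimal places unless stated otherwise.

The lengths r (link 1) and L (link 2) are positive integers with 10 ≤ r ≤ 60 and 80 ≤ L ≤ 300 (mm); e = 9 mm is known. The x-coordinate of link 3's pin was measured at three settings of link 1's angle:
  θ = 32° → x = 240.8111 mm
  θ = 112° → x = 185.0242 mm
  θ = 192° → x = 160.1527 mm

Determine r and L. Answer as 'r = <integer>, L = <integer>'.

constraint per measurement: (x − r cos θ)² + (r sin θ − e)² = L²
subtracting the θ₁ and θ₂ equations cancels the r² and L² terms:
r = (x₁² − x₂²) / (2[(x₁cos θ₁ + e sin θ₁) − (x₂cos θ₂ + e sin θ₂)]) = 43.9999 → r = 44
L² = (x₁ − r cos θ₁)² + (r sin θ₁ − e)² = 41615.9831 → L = 204.0000 → L = 204
check at θ₃=192°: x = 160.1527 (printed 160.1527) ✓

r = 44, L = 204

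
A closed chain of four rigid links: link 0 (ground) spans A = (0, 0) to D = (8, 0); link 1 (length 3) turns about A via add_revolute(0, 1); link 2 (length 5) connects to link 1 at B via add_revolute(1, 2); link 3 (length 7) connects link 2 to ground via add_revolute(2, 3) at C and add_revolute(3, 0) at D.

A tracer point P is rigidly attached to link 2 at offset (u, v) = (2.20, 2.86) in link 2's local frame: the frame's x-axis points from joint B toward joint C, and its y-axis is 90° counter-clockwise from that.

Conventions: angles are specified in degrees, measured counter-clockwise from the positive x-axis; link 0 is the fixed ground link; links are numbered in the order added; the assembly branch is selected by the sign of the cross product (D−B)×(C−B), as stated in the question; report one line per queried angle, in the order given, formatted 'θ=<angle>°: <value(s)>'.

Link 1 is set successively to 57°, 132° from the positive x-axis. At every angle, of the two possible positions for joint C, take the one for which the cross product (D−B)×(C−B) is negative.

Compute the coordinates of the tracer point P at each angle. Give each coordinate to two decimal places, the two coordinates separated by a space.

A=(0,0), D=(8.00,0)
θ=57°: B = A + 3.00·(cos57°, sin57°) = (1.6339, 2.5160)
θ=57°: |BD| = 6.8452
θ=57°: circle(B,5.00) ∩ circle(D,7.00): a=1.6696, h=4.7130
θ=57°:   candidates: C₊=(4.9189,6.2855) cross=32.262; C₋=(1.4543,-2.4808) cross=-32.262
θ=57°:   branch - wants cross < 0 → take C=(1.4543,-2.4808) (cross=-32.262)
θ=57°: ex = (C−B)/|BC| = (-0.0359,-0.9994); ey = (0.9994,-0.0359)
θ=57°: P = B + 2.20·ex + 2.86·ey = (4.4131,0.2147)
θ=132°: B = A + 3.00·(cos132°, sin132°) = (-2.0074, 2.2294)
θ=132°: |BD| = 10.2527
θ=132°: circle(B,5.00) ∩ circle(D,7.00): a=3.9559, h=3.0579
θ=132°:   candidates: C₊=(2.5188,4.3539) cross=31.351; C₋=(1.1890,-1.6155) cross=-31.351
θ=132°:   branch - wants cross < 0 → take C=(1.1890,-1.6155) (cross=-31.351)
θ=132°: ex = (C−B)/|BC| = (0.6393,-0.7690); ey = (0.7690,0.6393)
θ=132°: P = B + 2.20·ex + 2.86·ey = (1.5983,2.3660)

θ=57°: 4.41 0.21
θ=132°: 1.60 2.37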